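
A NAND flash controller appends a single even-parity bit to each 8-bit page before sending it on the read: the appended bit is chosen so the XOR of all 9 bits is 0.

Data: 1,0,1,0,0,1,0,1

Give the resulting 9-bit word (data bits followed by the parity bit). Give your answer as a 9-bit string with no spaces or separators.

101001010

XOR of the 8 data bits: 1⊕0⊕1⊕0⊕0⊕1⊕0⊕1 = 0
Parity bit = 0 (so all 9 bits XOR to 0).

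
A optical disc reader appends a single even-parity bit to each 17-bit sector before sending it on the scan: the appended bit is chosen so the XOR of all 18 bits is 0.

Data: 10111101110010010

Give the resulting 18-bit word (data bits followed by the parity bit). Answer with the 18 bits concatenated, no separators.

XOR of the 17 data bits: 1⊕0⊕1⊕1⊕1⊕1⊕0⊕1⊕1⊕1⊕0⊕0⊕1⊕0⊕0⊕1⊕0 = 0
Parity bit = 0 (so all 18 bits XOR to 0).

101111011100100100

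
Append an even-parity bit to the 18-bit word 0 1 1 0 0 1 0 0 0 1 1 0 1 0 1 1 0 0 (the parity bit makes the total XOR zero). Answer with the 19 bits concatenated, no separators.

0110010001101011000

XOR of the 18 data bits: 0⊕1⊕1⊕0⊕0⊕1⊕0⊕0⊕0⊕1⊕1⊕0⊕1⊕0⊕1⊕1⊕0⊕0 = 0
Parity bit = 0 (so all 19 bits XOR to 0).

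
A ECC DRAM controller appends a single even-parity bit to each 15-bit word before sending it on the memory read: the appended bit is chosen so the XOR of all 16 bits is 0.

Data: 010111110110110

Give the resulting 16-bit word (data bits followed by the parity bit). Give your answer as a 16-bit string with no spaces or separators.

0101111101101100

XOR of the 15 data bits: 0⊕1⊕0⊕1⊕1⊕1⊕1⊕1⊕0⊕1⊕1⊕0⊕1⊕1⊕0 = 0
Parity bit = 0 (so all 16 bits XOR to 0).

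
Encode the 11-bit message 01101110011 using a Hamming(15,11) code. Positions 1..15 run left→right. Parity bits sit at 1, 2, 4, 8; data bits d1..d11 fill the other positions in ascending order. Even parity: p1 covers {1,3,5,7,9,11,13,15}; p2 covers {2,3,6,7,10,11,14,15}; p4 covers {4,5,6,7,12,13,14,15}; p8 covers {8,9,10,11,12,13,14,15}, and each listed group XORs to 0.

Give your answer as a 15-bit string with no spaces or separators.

Place data at non-parity positions: p1 p2 0 p4 1 1 0 p8 1 1 1 0 0 1 1
p1 (pos 1,3,5,7,9,11,13,15): XOR of data positions = 0⊕1⊕0⊕1⊕1⊕0⊕1 = 0
p2 (pos 2,3,6,7,10,11,14,15): XOR of data positions = 0⊕1⊕0⊕1⊕1⊕1⊕1 = 1
p4 (pos 4,5,6,7,12,13,14,15): XOR of data positions = 1⊕1⊕0⊕0⊕0⊕1⊕1 = 0
p8 (pos 8,9,10,11,12,13,14,15): XOR of data positions = 1⊕1⊕1⊕0⊕0⊕1⊕1 = 1
Codeword: 010011011110011

010011011110011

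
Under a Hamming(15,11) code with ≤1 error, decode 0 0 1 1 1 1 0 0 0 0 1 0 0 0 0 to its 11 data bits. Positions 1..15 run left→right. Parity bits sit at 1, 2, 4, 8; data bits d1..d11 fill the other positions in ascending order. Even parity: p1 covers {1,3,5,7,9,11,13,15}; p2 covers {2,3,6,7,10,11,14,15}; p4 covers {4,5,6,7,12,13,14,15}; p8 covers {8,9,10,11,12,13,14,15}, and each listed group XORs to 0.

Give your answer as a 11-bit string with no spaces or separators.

11100010001

s1 (pos 1,3,5,7,9,11,13,15): 0⊕1⊕1⊕0⊕0⊕1⊕0⊕0 = 1
s2 (pos 2,3,6,7,10,11,14,15): 0⊕1⊕1⊕0⊕0⊕1⊕0⊕0 = 1
s4 (pos 4,5,6,7,12,13,14,15): 1⊕1⊕1⊕0⊕0⊕0⊕0⊕0 = 1
s8 (pos 8,9,10,11,12,13,14,15): 0⊕0⊕0⊕1⊕0⊕0⊕0⊕0 = 1
Syndrome s8…s1 = 1111 → error at position 15.
Flip position 15: 001111000010000 → 001111000010001
Read data bits from positions 3,5,6,7,9,10,11,12,13,14,15: 11100010001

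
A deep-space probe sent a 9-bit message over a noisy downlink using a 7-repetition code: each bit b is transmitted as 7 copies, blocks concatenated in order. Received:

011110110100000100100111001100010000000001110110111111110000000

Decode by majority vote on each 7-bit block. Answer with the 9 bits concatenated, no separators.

Block 1 (0111101): 5 ones → 1
Block 2 (1010000): 2 ones → 0
Block 3 (0100100): 2 ones → 0
Block 4 (1110011): 5 ones → 1
Block 5 (0001000): 1 one → 0
Block 6 (0000001): 1 one → 0
Block 7 (1101101): 5 ones → 1
Block 8 (1111111): 7 ones → 1
Block 9 (0000000): 0 ones → 0

100100110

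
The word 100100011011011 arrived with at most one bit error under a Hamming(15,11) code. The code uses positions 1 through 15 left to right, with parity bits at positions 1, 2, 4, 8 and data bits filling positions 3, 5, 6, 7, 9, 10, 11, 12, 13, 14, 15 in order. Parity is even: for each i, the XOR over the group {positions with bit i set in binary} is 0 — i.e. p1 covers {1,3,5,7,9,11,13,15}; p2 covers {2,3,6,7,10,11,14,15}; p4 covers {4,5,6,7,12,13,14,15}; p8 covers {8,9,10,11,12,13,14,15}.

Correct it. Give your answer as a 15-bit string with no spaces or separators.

s1 (pos 1,3,5,7,9,11,13,15): 1⊕0⊕0⊕0⊕1⊕1⊕0⊕1 = 0
s2 (pos 2,3,6,7,10,11,14,15): 0⊕0⊕0⊕0⊕0⊕1⊕1⊕1 = 1
s4 (pos 4,5,6,7,12,13,14,15): 1⊕0⊕0⊕0⊕1⊕0⊕1⊕1 = 0
s8 (pos 8,9,10,11,12,13,14,15): 1⊕1⊕0⊕1⊕1⊕0⊕1⊕1 = 0
Syndrome s8…s1 = 0010 → error at position 2.
Flip position 2: 100100011011011 → 110100011011011

110100011011011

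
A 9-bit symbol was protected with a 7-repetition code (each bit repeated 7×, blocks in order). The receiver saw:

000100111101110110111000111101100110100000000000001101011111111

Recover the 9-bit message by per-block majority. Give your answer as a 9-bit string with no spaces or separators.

011110011

Block 1 (0001001): 2 ones → 0
Block 2 (1110111): 6 ones → 1
Block 3 (0110111): 5 ones → 1
Block 4 (0001111): 4 ones → 1
Block 5 (0110011): 4 ones → 1
Block 6 (0100000): 1 one → 0
Block 7 (0000000): 0 ones → 0
Block 8 (0110101): 4 ones → 1
Block 9 (1111111): 7 ones → 1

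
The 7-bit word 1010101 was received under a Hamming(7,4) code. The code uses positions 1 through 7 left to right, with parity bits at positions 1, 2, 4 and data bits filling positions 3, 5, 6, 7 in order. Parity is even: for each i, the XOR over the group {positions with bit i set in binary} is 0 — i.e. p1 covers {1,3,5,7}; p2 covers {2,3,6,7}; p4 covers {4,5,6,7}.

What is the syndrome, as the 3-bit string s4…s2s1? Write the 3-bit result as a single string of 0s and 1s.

s1 (pos 1,3,5,7): 1⊕1⊕1⊕1 = 0
s2 (pos 2,3,6,7): 0⊕1⊕0⊕1 = 0
s4 (pos 4,5,6,7): 0⊕1⊕0⊕1 = 0
Syndrome s4…s1 = 000 → no error.

000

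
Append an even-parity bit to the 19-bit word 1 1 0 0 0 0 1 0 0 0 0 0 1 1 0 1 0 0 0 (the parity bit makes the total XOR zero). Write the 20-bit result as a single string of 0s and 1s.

11000010000011010000

XOR of the 19 data bits: 1⊕1⊕0⊕0⊕0⊕0⊕1⊕0⊕0⊕0⊕0⊕0⊕1⊕1⊕0⊕1⊕0⊕0⊕0 = 0
Parity bit = 0 (so all 20 bits XOR to 0).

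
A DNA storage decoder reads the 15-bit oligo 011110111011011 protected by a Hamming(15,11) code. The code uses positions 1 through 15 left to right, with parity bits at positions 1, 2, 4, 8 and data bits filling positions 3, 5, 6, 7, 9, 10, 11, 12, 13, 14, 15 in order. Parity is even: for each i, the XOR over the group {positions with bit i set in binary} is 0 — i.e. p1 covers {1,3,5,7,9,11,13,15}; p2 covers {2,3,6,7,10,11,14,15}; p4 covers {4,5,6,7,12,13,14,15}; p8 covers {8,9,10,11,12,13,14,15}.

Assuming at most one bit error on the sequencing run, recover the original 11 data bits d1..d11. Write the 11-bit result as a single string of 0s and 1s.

s1 (pos 1,3,5,7,9,11,13,15): 0⊕1⊕1⊕1⊕1⊕1⊕0⊕1 = 0
s2 (pos 2,3,6,7,10,11,14,15): 1⊕1⊕0⊕1⊕0⊕1⊕1⊕1 = 0
s4 (pos 4,5,6,7,12,13,14,15): 1⊕1⊕0⊕1⊕1⊕0⊕1⊕1 = 0
s8 (pos 8,9,10,11,12,13,14,15): 1⊕1⊕0⊕1⊕1⊕0⊕1⊕1 = 0
Syndrome s8…s1 = 0000 → no error.
Read data bits from positions 3,5,6,7,9,10,11,12,13,14,15: 11011011011

11011011011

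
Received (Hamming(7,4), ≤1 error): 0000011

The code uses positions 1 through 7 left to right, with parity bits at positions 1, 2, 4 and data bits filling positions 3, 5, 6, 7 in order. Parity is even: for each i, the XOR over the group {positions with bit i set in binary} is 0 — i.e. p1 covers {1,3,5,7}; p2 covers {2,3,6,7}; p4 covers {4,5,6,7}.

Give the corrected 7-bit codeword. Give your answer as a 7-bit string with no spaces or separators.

1000011

s1 (pos 1,3,5,7): 0⊕0⊕0⊕1 = 1
s2 (pos 2,3,6,7): 0⊕0⊕1⊕1 = 0
s4 (pos 4,5,6,7): 0⊕0⊕1⊕1 = 0
Syndrome s4…s1 = 001 → error at position 1.
Flip position 1: 0000011 → 1000011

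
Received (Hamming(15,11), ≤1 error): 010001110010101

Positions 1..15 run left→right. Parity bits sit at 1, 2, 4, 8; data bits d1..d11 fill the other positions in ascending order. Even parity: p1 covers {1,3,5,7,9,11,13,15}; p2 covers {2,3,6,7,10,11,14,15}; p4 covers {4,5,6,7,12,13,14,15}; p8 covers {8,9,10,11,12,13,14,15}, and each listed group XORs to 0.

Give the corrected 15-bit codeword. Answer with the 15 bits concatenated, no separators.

s1 (pos 1,3,5,7,9,11,13,15): 0⊕0⊕0⊕1⊕0⊕1⊕1⊕1 = 0
s2 (pos 2,3,6,7,10,11,14,15): 1⊕0⊕1⊕1⊕0⊕1⊕0⊕1 = 1
s4 (pos 4,5,6,7,12,13,14,15): 0⊕0⊕1⊕1⊕0⊕1⊕0⊕1 = 0
s8 (pos 8,9,10,11,12,13,14,15): 1⊕0⊕0⊕1⊕0⊕1⊕0⊕1 = 0
Syndrome s8…s1 = 0010 → error at position 2.
Flip position 2: 010001110010101 → 000001110010101

000001110010101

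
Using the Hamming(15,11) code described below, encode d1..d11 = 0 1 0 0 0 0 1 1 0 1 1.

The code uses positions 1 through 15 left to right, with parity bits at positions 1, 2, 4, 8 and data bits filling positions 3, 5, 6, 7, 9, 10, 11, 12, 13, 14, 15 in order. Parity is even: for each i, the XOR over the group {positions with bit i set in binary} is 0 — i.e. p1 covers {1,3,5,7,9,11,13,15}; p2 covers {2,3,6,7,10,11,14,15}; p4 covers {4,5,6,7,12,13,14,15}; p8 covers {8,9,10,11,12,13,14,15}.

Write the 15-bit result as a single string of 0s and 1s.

Place data at non-parity positions: p1 p2 0 p4 1 0 0 p8 0 0 1 1 0 1 1
p1 (pos 1,3,5,7,9,11,13,15): XOR of data positions = 0⊕1⊕0⊕0⊕1⊕0⊕1 = 1
p2 (pos 2,3,6,7,10,11,14,15): XOR of data positions = 0⊕0⊕0⊕0⊕1⊕1⊕1 = 1
p4 (pos 4,5,6,7,12,13,14,15): XOR of data positions = 1⊕0⊕0⊕1⊕0⊕1⊕1 = 0
p8 (pos 8,9,10,11,12,13,14,15): XOR of data positions = 0⊕0⊕1⊕1⊕0⊕1⊕1 = 0
Codeword: 110010000011011

110010000011011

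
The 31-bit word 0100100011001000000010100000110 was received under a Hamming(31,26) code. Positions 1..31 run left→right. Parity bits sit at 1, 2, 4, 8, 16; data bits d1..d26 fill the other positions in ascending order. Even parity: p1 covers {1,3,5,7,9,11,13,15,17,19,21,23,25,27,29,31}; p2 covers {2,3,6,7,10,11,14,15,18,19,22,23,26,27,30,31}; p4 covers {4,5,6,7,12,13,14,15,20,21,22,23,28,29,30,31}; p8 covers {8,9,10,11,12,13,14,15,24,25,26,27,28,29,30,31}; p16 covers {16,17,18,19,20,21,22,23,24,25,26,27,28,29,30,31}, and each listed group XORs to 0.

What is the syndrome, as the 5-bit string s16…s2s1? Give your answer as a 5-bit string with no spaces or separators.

01000

s1 (pos 1,3,5,7,9,11,13,15,17,19,21,23,25,27,29,31): 0⊕0⊕1⊕0⊕1⊕0⊕1⊕0⊕0⊕0⊕1⊕1⊕0⊕0⊕1⊕0 = 0
s2 (pos 2,3,6,7,10,11,14,15,18,19,22,23,26,27,30,31): 1⊕0⊕0⊕0⊕1⊕0⊕0⊕0⊕0⊕0⊕0⊕1⊕0⊕0⊕1⊕0 = 0
s4 (pos 4,5,6,7,12,13,14,15,20,21,22,23,28,29,30,31): 0⊕1⊕0⊕0⊕0⊕1⊕0⊕0⊕0⊕1⊕0⊕1⊕0⊕1⊕1⊕0 = 0
s8 (pos 8,9,10,11,12,13,14,15,24,25,26,27,28,29,30,31): 0⊕1⊕1⊕0⊕0⊕1⊕0⊕0⊕0⊕0⊕0⊕0⊕0⊕1⊕1⊕0 = 1
s16 (pos 16,17,18,19,20,21,22,23,24,25,26,27,28,29,30,31): 0⊕0⊕0⊕0⊕0⊕1⊕0⊕1⊕0⊕0⊕0⊕0⊕0⊕1⊕1⊕0 = 0
Syndrome s16…s1 = 01000 → error at position 8.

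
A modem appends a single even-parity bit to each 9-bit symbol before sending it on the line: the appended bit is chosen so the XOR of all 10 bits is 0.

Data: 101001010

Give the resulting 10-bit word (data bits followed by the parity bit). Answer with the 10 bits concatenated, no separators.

1010010100

XOR of the 9 data bits: 1⊕0⊕1⊕0⊕0⊕1⊕0⊕1⊕0 = 0
Parity bit = 0 (so all 10 bits XOR to 0).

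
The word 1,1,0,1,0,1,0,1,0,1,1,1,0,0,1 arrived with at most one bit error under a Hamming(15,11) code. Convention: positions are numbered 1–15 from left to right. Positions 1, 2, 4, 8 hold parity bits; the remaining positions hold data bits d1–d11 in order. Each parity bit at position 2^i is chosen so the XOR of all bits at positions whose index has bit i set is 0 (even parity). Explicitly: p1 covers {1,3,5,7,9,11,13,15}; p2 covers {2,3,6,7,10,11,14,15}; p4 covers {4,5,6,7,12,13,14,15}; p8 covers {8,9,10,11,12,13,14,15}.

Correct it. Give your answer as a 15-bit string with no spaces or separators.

s1 (pos 1,3,5,7,9,11,13,15): 1⊕0⊕0⊕0⊕0⊕1⊕0⊕1 = 1
s2 (pos 2,3,6,7,10,11,14,15): 1⊕0⊕1⊕0⊕1⊕1⊕0⊕1 = 1
s4 (pos 4,5,6,7,12,13,14,15): 1⊕0⊕1⊕0⊕1⊕0⊕0⊕1 = 0
s8 (pos 8,9,10,11,12,13,14,15): 1⊕0⊕1⊕1⊕1⊕0⊕0⊕1 = 1
Syndrome s8…s1 = 1011 → error at position 11.
Flip position 11: 110101010111001 → 110101010101001

110101010101001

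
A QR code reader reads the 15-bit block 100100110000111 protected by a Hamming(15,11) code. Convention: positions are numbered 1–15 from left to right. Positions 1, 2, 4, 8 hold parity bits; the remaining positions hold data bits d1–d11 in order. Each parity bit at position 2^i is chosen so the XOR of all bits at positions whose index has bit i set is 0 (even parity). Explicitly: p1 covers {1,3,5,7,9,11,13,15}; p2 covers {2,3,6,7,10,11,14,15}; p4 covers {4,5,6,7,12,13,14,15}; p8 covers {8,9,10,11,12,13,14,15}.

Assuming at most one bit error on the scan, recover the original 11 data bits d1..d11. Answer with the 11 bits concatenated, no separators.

s1 (pos 1,3,5,7,9,11,13,15): 1⊕0⊕0⊕1⊕0⊕0⊕1⊕1 = 0
s2 (pos 2,3,6,7,10,11,14,15): 0⊕0⊕0⊕1⊕0⊕0⊕1⊕1 = 1
s4 (pos 4,5,6,7,12,13,14,15): 1⊕0⊕0⊕1⊕0⊕1⊕1⊕1 = 1
s8 (pos 8,9,10,11,12,13,14,15): 1⊕0⊕0⊕0⊕0⊕1⊕1⊕1 = 0
Syndrome s8…s1 = 0110 → error at position 6.
Flip position 6: 100100110000111 → 100101110000111
Read data bits from positions 3,5,6,7,9,10,11,12,13,14,15: 00110000111

00110000111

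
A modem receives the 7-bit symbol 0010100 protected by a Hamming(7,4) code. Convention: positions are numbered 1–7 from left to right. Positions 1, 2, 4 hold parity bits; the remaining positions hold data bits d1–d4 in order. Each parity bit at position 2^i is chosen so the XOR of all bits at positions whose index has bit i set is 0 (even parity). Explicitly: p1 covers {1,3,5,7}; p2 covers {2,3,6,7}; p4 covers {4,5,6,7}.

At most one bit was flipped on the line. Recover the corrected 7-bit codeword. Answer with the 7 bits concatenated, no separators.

0010110

s1 (pos 1,3,5,7): 0⊕1⊕1⊕0 = 0
s2 (pos 2,3,6,7): 0⊕1⊕0⊕0 = 1
s4 (pos 4,5,6,7): 0⊕1⊕0⊕0 = 1
Syndrome s4…s1 = 110 → error at position 6.
Flip position 6: 0010100 → 0010110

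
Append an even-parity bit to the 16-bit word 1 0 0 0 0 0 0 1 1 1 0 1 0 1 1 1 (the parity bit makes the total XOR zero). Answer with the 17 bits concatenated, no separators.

10000001110101110

XOR of the 16 data bits: 1⊕0⊕0⊕0⊕0⊕0⊕0⊕1⊕1⊕1⊕0⊕1⊕0⊕1⊕1⊕1 = 0
Parity bit = 0 (so all 17 bits XOR to 0).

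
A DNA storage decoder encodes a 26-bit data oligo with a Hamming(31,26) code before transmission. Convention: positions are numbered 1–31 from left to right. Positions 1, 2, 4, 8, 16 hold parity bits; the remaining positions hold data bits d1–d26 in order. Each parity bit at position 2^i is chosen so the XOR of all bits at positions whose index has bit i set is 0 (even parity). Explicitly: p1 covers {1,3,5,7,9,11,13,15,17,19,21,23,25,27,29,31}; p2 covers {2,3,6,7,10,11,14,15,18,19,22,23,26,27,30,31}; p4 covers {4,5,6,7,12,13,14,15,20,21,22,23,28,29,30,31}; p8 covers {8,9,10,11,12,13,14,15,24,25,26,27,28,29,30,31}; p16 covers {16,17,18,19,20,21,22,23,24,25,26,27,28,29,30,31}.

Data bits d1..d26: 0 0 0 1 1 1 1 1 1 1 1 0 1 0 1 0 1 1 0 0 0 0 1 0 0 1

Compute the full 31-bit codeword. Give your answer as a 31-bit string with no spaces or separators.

Place data at non-parity positions: p1 p2 0 p4 0 0 1 p8 1 1 1 1 1 1 1 p16 0 1 0 1 0 1 1 0 0 0 0 1 0 0 1
p1 (pos 1,3,5,7,9,11,13,15,17,19,21,23,25,27,29,31): XOR of data positions = 0⊕0⊕1⊕1⊕1⊕1⊕1⊕0⊕0⊕0⊕1⊕0⊕0⊕0⊕1 = 1
p2 (pos 2,3,6,7,10,11,14,15,18,19,22,23,26,27,30,31): XOR of data positions = 0⊕0⊕1⊕1⊕1⊕1⊕1⊕1⊕0⊕1⊕1⊕0⊕0⊕0⊕1 = 1
p4 (pos 4,5,6,7,12,13,14,15,20,21,22,23,28,29,30,31): XOR of data positions = 0⊕0⊕1⊕1⊕1⊕1⊕1⊕1⊕0⊕1⊕1⊕1⊕0⊕0⊕1 = 0
p8 (pos 8,9,10,11,12,13,14,15,24,25,26,27,28,29,30,31): XOR of data positions = 1⊕1⊕1⊕1⊕1⊕1⊕1⊕0⊕0⊕0⊕0⊕1⊕0⊕0⊕1 = 1
p16 (pos 16,17,18,19,20,21,22,23,24,25,26,27,28,29,30,31): XOR of data positions = 0⊕1⊕0⊕1⊕0⊕1⊕1⊕0⊕0⊕0⊕0⊕1⊕0⊕0⊕1 = 0
Codeword: 1100001111111110010101100001001

1100001111111110010101100001001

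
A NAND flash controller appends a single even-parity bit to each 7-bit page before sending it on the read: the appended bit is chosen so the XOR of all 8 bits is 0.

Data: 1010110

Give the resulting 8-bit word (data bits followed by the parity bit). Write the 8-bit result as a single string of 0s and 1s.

XOR of the 7 data bits: 1⊕0⊕1⊕0⊕1⊕1⊕0 = 0
Parity bit = 0 (so all 8 bits XOR to 0).

10101100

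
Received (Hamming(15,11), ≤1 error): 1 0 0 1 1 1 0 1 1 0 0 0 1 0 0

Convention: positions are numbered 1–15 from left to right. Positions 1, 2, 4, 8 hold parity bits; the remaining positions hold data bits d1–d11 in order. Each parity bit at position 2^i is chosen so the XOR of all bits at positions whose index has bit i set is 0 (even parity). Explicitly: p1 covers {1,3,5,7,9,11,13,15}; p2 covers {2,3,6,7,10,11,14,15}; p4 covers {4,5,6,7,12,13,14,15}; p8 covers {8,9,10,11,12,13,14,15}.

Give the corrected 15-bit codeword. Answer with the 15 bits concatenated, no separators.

s1 (pos 1,3,5,7,9,11,13,15): 1⊕0⊕1⊕0⊕1⊕0⊕1⊕0 = 0
s2 (pos 2,3,6,7,10,11,14,15): 0⊕0⊕1⊕0⊕0⊕0⊕0⊕0 = 1
s4 (pos 4,5,6,7,12,13,14,15): 1⊕1⊕1⊕0⊕0⊕1⊕0⊕0 = 0
s8 (pos 8,9,10,11,12,13,14,15): 1⊕1⊕0⊕0⊕0⊕1⊕0⊕0 = 1
Syndrome s8…s1 = 1010 → error at position 10.
Flip position 10: 100111011000100 → 100111011100100

100111011100100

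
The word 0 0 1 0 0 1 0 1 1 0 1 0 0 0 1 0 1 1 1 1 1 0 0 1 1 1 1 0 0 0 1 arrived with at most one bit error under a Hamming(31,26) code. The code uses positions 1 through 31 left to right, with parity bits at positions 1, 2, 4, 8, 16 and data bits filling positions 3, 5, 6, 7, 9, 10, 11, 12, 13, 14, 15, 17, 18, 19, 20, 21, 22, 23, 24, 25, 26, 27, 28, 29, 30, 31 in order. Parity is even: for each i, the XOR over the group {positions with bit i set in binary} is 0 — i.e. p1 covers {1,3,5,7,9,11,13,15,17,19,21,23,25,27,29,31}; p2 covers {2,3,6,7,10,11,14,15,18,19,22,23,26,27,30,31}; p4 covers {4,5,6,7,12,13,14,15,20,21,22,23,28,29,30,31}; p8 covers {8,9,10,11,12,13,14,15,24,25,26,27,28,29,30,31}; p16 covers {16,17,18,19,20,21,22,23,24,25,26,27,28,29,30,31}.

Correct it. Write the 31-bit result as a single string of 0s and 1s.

0010010110100110111110011110001

s1 (pos 1,3,5,7,9,11,13,15,17,19,21,23,25,27,29,31): 0⊕1⊕0⊕0⊕1⊕1⊕0⊕1⊕1⊕1⊕1⊕0⊕1⊕1⊕0⊕1 = 0
s2 (pos 2,3,6,7,10,11,14,15,18,19,22,23,26,27,30,31): 0⊕1⊕1⊕0⊕0⊕1⊕0⊕1⊕1⊕1⊕0⊕0⊕1⊕1⊕0⊕1 = 1
s4 (pos 4,5,6,7,12,13,14,15,20,21,22,23,28,29,30,31): 0⊕0⊕1⊕0⊕0⊕0⊕0⊕1⊕1⊕1⊕0⊕0⊕0⊕0⊕0⊕1 = 1
s8 (pos 8,9,10,11,12,13,14,15,24,25,26,27,28,29,30,31): 1⊕1⊕0⊕1⊕0⊕0⊕0⊕1⊕1⊕1⊕1⊕1⊕0⊕0⊕0⊕1 = 1
s16 (pos 16,17,18,19,20,21,22,23,24,25,26,27,28,29,30,31): 0⊕1⊕1⊕1⊕1⊕1⊕0⊕0⊕1⊕1⊕1⊕1⊕0⊕0⊕0⊕1 = 0
Syndrome s16…s1 = 01110 → error at position 14.
Flip position 14: 0010010110100010111110011110001 → 0010010110100110111110011110001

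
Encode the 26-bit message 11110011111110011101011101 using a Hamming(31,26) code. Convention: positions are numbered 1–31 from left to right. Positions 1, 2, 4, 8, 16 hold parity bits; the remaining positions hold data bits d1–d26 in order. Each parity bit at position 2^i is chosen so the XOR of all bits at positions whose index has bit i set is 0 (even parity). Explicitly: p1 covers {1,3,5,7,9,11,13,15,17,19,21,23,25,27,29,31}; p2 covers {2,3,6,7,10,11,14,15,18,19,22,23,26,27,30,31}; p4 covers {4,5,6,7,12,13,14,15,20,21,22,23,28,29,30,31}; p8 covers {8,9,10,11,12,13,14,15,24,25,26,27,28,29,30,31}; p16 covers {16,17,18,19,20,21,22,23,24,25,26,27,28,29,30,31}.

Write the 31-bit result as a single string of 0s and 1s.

Place data at non-parity positions: p1 p2 1 p4 1 1 1 p8 0 0 1 1 1 1 1 p16 1 1 0 0 1 1 1 0 1 0 1 1 1 0 1
p1 (pos 1,3,5,7,9,11,13,15,17,19,21,23,25,27,29,31): XOR of data positions = 1⊕1⊕1⊕0⊕1⊕1⊕1⊕1⊕0⊕1⊕1⊕1⊕1⊕1⊕1 = 1
p2 (pos 2,3,6,7,10,11,14,15,18,19,22,23,26,27,30,31): XOR of data positions = 1⊕1⊕1⊕0⊕1⊕1⊕1⊕1⊕0⊕1⊕1⊕0⊕1⊕0⊕1 = 1
p4 (pos 4,5,6,7,12,13,14,15,20,21,22,23,28,29,30,31): XOR of data positions = 1⊕1⊕1⊕1⊕1⊕1⊕1⊕0⊕1⊕1⊕1⊕1⊕1⊕0⊕1 = 1
p8 (pos 8,9,10,11,12,13,14,15,24,25,26,27,28,29,30,31): XOR of data positions = 0⊕0⊕1⊕1⊕1⊕1⊕1⊕0⊕1⊕0⊕1⊕1⊕1⊕0⊕1 = 0
p16 (pos 16,17,18,19,20,21,22,23,24,25,26,27,28,29,30,31): XOR of data positions = 1⊕1⊕0⊕0⊕1⊕1⊕1⊕0⊕1⊕0⊕1⊕1⊕1⊕0⊕1 = 0
Codeword: 1111111000111110110011101011101

1111111000111110110011101011101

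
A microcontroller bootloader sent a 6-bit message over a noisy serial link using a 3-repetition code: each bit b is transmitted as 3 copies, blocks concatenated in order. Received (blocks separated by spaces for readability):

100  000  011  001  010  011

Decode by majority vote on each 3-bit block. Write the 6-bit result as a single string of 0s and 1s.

001001

Block 1 (100): 1 one → 0
Block 2 (000): 0 ones → 0
Block 3 (011): 2 ones → 1
Block 4 (001): 1 one → 0
Block 5 (010): 1 one → 0
Block 6 (011): 2 ones → 1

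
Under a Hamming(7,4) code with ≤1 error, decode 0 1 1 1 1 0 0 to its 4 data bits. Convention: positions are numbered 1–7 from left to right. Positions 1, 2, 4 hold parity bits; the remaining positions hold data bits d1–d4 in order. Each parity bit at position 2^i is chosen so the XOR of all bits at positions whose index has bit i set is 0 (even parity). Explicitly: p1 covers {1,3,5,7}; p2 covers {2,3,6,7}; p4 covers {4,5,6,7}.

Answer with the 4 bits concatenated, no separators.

s1 (pos 1,3,5,7): 0⊕1⊕1⊕0 = 0
s2 (pos 2,3,6,7): 1⊕1⊕0⊕0 = 0
s4 (pos 4,5,6,7): 1⊕1⊕0⊕0 = 0
Syndrome s4…s1 = 000 → no error.
Read data bits from positions 3,5,6,7: 1100

1100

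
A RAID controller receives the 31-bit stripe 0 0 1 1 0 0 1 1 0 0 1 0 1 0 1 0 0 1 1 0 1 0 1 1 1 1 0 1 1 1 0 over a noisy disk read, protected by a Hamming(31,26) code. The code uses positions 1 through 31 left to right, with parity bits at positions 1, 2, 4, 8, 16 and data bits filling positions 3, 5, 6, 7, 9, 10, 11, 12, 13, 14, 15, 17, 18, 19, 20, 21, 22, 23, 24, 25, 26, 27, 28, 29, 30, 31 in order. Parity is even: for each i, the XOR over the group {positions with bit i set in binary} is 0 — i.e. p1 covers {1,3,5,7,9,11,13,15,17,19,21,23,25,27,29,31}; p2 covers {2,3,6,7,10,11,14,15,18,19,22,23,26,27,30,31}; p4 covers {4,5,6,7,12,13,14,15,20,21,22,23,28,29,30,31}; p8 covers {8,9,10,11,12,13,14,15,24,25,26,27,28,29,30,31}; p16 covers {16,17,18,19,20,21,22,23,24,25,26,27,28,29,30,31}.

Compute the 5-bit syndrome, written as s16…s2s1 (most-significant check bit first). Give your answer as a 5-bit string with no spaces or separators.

s1 (pos 1,3,5,7,9,11,13,15,17,19,21,23,25,27,29,31): 0⊕1⊕0⊕1⊕0⊕1⊕1⊕1⊕0⊕1⊕1⊕1⊕1⊕0⊕1⊕0 = 0
s2 (pos 2,3,6,7,10,11,14,15,18,19,22,23,26,27,30,31): 0⊕1⊕0⊕1⊕0⊕1⊕0⊕1⊕1⊕1⊕0⊕1⊕1⊕0⊕1⊕0 = 1
s4 (pos 4,5,6,7,12,13,14,15,20,21,22,23,28,29,30,31): 1⊕0⊕0⊕1⊕0⊕1⊕0⊕1⊕0⊕1⊕0⊕1⊕1⊕1⊕1⊕0 = 1
s8 (pos 8,9,10,11,12,13,14,15,24,25,26,27,28,29,30,31): 1⊕0⊕0⊕1⊕0⊕1⊕0⊕1⊕1⊕1⊕1⊕0⊕1⊕1⊕1⊕0 = 0
s16 (pos 16,17,18,19,20,21,22,23,24,25,26,27,28,29,30,31): 0⊕0⊕1⊕1⊕0⊕1⊕0⊕1⊕1⊕1⊕1⊕0⊕1⊕1⊕1⊕0 = 0
Syndrome s16…s1 = 00110 → error at position 6.

00110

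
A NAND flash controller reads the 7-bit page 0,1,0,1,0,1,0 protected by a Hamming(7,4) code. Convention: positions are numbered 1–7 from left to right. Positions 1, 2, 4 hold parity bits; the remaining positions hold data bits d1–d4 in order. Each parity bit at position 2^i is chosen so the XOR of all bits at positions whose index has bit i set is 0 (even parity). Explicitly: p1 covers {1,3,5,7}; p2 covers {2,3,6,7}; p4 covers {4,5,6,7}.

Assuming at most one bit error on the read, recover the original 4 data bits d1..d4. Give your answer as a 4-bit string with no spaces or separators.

s1 (pos 1,3,5,7): 0⊕0⊕0⊕0 = 0
s2 (pos 2,3,6,7): 1⊕0⊕1⊕0 = 0
s4 (pos 4,5,6,7): 1⊕0⊕1⊕0 = 0
Syndrome s4…s1 = 000 → no error.
Read data bits from positions 3,5,6,7: 0010

0010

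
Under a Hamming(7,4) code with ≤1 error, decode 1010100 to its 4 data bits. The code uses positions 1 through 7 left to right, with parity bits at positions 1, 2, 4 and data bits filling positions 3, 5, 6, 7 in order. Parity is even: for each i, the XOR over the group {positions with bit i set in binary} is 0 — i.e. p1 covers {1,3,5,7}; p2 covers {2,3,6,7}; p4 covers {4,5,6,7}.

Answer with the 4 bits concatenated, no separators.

1101

s1 (pos 1,3,5,7): 1⊕1⊕1⊕0 = 1
s2 (pos 2,3,6,7): 0⊕1⊕0⊕0 = 1
s4 (pos 4,5,6,7): 0⊕1⊕0⊕0 = 1
Syndrome s4…s1 = 111 → error at position 7.
Flip position 7: 1010100 → 1010101
Read data bits from positions 3,5,6,7: 1101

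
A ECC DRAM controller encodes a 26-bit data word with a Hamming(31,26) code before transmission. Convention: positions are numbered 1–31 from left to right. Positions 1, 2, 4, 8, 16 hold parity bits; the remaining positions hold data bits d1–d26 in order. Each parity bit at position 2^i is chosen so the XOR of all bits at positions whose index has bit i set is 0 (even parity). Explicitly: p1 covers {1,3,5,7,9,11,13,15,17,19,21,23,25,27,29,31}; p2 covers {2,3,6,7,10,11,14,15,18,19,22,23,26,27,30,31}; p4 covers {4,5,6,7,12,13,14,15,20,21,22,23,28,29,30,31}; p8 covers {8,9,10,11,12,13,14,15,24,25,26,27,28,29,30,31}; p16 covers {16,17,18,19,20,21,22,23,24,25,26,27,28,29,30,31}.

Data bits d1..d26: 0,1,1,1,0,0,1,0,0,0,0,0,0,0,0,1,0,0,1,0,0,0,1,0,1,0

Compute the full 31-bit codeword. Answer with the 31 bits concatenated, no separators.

0000111000100000000010010001010

Place data at non-parity positions: p1 p2 0 p4 1 1 1 p8 0 0 1 0 0 0 0 p16 0 0 0 0 1 0 0 1 0 0 0 1 0 1 0
p1 (pos 1,3,5,7,9,11,13,15,17,19,21,23,25,27,29,31): XOR of data positions = 0⊕1⊕1⊕0⊕1⊕0⊕0⊕0⊕0⊕1⊕0⊕0⊕0⊕0⊕0 = 0
p2 (pos 2,3,6,7,10,11,14,15,18,19,22,23,26,27,30,31): XOR of data positions = 0⊕1⊕1⊕0⊕1⊕0⊕0⊕0⊕0⊕0⊕0⊕0⊕0⊕1⊕0 = 0
p4 (pos 4,5,6,7,12,13,14,15,20,21,22,23,28,29,30,31): XOR of data positions = 1⊕1⊕1⊕0⊕0⊕0⊕0⊕0⊕1⊕0⊕0⊕1⊕0⊕1⊕0 = 0
p8 (pos 8,9,10,11,12,13,14,15,24,25,26,27,28,29,30,31): XOR of data positions = 0⊕0⊕1⊕0⊕0⊕0⊕0⊕1⊕0⊕0⊕0⊕1⊕0⊕1⊕0 = 0
p16 (pos 16,17,18,19,20,21,22,23,24,25,26,27,28,29,30,31): XOR of data positions = 0⊕0⊕0⊕0⊕1⊕0⊕0⊕1⊕0⊕0⊕0⊕1⊕0⊕1⊕0 = 0
Codeword: 0000111000100000000010010001010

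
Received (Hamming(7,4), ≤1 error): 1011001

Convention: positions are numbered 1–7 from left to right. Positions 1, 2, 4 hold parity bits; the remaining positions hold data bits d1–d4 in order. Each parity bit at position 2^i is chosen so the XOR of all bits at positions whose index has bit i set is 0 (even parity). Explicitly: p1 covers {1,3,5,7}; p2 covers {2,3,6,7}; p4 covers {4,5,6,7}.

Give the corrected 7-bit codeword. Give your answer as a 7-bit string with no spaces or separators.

0011001

s1 (pos 1,3,5,7): 1⊕1⊕0⊕1 = 1
s2 (pos 2,3,6,7): 0⊕1⊕0⊕1 = 0
s4 (pos 4,5,6,7): 1⊕0⊕0⊕1 = 0
Syndrome s4…s1 = 001 → error at position 1.
Flip position 1: 1011001 → 0011001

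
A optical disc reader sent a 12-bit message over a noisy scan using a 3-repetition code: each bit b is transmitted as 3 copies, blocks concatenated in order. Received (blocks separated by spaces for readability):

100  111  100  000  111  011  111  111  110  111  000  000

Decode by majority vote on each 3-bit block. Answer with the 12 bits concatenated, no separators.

Block 1 (100): 1 one → 0
Block 2 (111): 3 ones → 1
Block 3 (100): 1 one → 0
Block 4 (000): 0 ones → 0
Block 5 (111): 3 ones → 1
Block 6 (011): 2 ones → 1
Block 7 (111): 3 ones → 1
Block 8 (111): 3 ones → 1
Block 9 (110): 2 ones → 1
Block 10 (111): 3 ones → 1
Block 11 (000): 0 ones → 0
Block 12 (000): 0 ones → 0

010011111100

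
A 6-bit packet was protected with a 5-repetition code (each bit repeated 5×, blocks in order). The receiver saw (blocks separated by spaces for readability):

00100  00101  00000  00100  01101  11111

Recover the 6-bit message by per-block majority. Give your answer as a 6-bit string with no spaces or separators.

Block 1 (00100): 1 one → 0
Block 2 (00101): 2 ones → 0
Block 3 (00000): 0 ones → 0
Block 4 (00100): 1 one → 0
Block 5 (01101): 3 ones → 1
Block 6 (11111): 5 ones → 1

000011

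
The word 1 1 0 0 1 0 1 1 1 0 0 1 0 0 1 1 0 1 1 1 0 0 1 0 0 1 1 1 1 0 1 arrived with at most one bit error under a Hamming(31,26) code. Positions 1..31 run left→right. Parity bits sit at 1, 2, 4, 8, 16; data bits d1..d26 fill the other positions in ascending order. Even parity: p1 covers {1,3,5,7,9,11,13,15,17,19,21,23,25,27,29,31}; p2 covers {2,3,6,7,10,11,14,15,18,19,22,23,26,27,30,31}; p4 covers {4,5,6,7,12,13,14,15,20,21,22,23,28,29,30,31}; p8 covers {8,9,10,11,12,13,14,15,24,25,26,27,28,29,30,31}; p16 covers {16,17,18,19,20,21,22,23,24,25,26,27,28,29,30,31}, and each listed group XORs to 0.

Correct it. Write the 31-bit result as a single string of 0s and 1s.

s1 (pos 1,3,5,7,9,11,13,15,17,19,21,23,25,27,29,31): 1⊕0⊕1⊕1⊕1⊕0⊕0⊕1⊕0⊕1⊕0⊕1⊕0⊕1⊕1⊕1 = 0
s2 (pos 2,3,6,7,10,11,14,15,18,19,22,23,26,27,30,31): 1⊕0⊕0⊕1⊕0⊕0⊕0⊕1⊕1⊕1⊕0⊕1⊕1⊕1⊕0⊕1 = 1
s4 (pos 4,5,6,7,12,13,14,15,20,21,22,23,28,29,30,31): 0⊕1⊕0⊕1⊕1⊕0⊕0⊕1⊕1⊕0⊕0⊕1⊕1⊕1⊕0⊕1 = 1
s8 (pos 8,9,10,11,12,13,14,15,24,25,26,27,28,29,30,31): 1⊕1⊕0⊕0⊕1⊕0⊕0⊕1⊕0⊕0⊕1⊕1⊕1⊕1⊕0⊕1 = 1
s16 (pos 16,17,18,19,20,21,22,23,24,25,26,27,28,29,30,31): 1⊕0⊕1⊕1⊕1⊕0⊕0⊕1⊕0⊕0⊕1⊕1⊕1⊕1⊕0⊕1 = 0
Syndrome s16…s1 = 01110 → error at position 14.
Flip position 14: 1100101110010011011100100111101 → 1100101110010111011100100111101

1100101110010111011100100111101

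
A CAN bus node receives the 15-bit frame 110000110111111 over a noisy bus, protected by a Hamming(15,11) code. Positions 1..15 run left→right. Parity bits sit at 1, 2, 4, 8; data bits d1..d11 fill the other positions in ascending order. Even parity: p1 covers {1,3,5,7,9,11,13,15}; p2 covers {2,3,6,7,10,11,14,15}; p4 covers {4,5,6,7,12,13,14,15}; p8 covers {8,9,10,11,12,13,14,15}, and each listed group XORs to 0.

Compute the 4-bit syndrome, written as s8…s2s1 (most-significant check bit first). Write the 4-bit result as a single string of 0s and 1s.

1101

s1 (pos 1,3,5,7,9,11,13,15): 1⊕0⊕0⊕1⊕0⊕1⊕1⊕1 = 1
s2 (pos 2,3,6,7,10,11,14,15): 1⊕0⊕0⊕1⊕1⊕1⊕1⊕1 = 0
s4 (pos 4,5,6,7,12,13,14,15): 0⊕0⊕0⊕1⊕1⊕1⊕1⊕1 = 1
s8 (pos 8,9,10,11,12,13,14,15): 1⊕0⊕1⊕1⊕1⊕1⊕1⊕1 = 1
Syndrome s8…s1 = 1101 → error at position 13.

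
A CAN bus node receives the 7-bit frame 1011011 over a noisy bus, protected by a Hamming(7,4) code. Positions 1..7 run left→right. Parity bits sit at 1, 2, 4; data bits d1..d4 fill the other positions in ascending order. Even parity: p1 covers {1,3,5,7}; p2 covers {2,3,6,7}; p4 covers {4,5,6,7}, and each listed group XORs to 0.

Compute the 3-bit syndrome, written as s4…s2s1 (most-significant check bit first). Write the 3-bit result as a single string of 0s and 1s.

s1 (pos 1,3,5,7): 1⊕1⊕0⊕1 = 1
s2 (pos 2,3,6,7): 0⊕1⊕1⊕1 = 1
s4 (pos 4,5,6,7): 1⊕0⊕1⊕1 = 1
Syndrome s4…s1 = 111 → error at position 7.

111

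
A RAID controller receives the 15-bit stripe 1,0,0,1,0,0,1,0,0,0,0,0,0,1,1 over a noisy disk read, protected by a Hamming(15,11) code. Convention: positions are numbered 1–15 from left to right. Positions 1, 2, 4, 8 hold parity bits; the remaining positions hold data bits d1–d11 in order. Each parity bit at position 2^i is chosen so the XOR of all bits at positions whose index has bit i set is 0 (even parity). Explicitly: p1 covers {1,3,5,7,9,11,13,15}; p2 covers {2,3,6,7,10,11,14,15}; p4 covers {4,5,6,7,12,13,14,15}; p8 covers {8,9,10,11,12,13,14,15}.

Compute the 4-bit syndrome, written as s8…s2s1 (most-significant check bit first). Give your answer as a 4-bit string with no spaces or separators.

s1 (pos 1,3,5,7,9,11,13,15): 1⊕0⊕0⊕1⊕0⊕0⊕0⊕1 = 1
s2 (pos 2,3,6,7,10,11,14,15): 0⊕0⊕0⊕1⊕0⊕0⊕1⊕1 = 1
s4 (pos 4,5,6,7,12,13,14,15): 1⊕0⊕0⊕1⊕0⊕0⊕1⊕1 = 0
s8 (pos 8,9,10,11,12,13,14,15): 0⊕0⊕0⊕0⊕0⊕0⊕1⊕1 = 0
Syndrome s8…s1 = 0011 → error at position 3.

0011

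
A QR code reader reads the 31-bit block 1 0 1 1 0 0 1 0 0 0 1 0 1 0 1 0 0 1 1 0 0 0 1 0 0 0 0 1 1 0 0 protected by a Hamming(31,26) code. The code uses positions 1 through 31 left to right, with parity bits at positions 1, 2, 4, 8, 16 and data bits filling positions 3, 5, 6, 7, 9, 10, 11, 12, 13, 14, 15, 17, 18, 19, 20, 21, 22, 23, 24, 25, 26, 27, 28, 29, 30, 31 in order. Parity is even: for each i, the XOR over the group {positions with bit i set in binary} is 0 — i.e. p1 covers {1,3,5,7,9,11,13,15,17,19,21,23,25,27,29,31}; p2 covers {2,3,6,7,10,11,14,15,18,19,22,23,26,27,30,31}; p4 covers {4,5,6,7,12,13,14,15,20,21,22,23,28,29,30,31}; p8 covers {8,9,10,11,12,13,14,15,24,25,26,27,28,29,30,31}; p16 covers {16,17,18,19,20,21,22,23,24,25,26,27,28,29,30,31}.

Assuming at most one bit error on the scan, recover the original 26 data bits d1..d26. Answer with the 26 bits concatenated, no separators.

s1 (pos 1,3,5,7,9,11,13,15,17,19,21,23,25,27,29,31): 1⊕1⊕0⊕1⊕0⊕1⊕1⊕1⊕0⊕1⊕0⊕1⊕0⊕0⊕1⊕0 = 1
s2 (pos 2,3,6,7,10,11,14,15,18,19,22,23,26,27,30,31): 0⊕1⊕0⊕1⊕0⊕1⊕0⊕1⊕1⊕1⊕0⊕1⊕0⊕0⊕0⊕0 = 1
s4 (pos 4,5,6,7,12,13,14,15,20,21,22,23,28,29,30,31): 1⊕0⊕0⊕1⊕0⊕1⊕0⊕1⊕0⊕0⊕0⊕1⊕1⊕1⊕0⊕0 = 1
s8 (pos 8,9,10,11,12,13,14,15,24,25,26,27,28,29,30,31): 0⊕0⊕0⊕1⊕0⊕1⊕0⊕1⊕0⊕0⊕0⊕0⊕1⊕1⊕0⊕0 = 1
s16 (pos 16,17,18,19,20,21,22,23,24,25,26,27,28,29,30,31): 0⊕0⊕1⊕1⊕0⊕0⊕0⊕1⊕0⊕0⊕0⊕0⊕1⊕1⊕0⊕0 = 1
Syndrome s16…s1 = 11111 → error at position 31.
Flip position 31: 1011001000101010011000100001100 → 1011001000101010011000100001101
Read data bits from positions 3,5,6,7,9,10,11,12,13,14,15,17,18,19,20,21,22,23,24,25,26,27,28,29,30,31: 10010010101011000100001101

10010010101011000100001101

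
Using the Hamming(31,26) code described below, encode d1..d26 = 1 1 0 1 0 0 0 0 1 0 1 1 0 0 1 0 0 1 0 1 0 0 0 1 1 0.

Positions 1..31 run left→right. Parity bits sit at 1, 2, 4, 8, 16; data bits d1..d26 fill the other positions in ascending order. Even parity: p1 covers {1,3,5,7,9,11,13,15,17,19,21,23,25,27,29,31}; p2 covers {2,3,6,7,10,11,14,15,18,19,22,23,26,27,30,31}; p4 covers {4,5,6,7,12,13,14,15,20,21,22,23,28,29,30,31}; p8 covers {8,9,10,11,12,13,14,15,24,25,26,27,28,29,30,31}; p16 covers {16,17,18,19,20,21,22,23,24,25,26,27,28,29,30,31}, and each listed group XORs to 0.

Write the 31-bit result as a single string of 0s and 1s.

1110101100001010100100101000110

Place data at non-parity positions: p1 p2 1 p4 1 0 1 p8 0 0 0 0 1 0 1 p16 1 0 0 1 0 0 1 0 1 0 0 0 1 1 0
p1 (pos 1,3,5,7,9,11,13,15,17,19,21,23,25,27,29,31): XOR of data positions = 1⊕1⊕1⊕0⊕0⊕1⊕1⊕1⊕0⊕0⊕1⊕1⊕0⊕1⊕0 = 1
p2 (pos 2,3,6,7,10,11,14,15,18,19,22,23,26,27,30,31): XOR of data positions = 1⊕0⊕1⊕0⊕0⊕0⊕1⊕0⊕0⊕0⊕1⊕0⊕0⊕1⊕0 = 1
p4 (pos 4,5,6,7,12,13,14,15,20,21,22,23,28,29,30,31): XOR of data positions = 1⊕0⊕1⊕0⊕1⊕0⊕1⊕1⊕0⊕0⊕1⊕0⊕1⊕1⊕0 = 0
p8 (pos 8,9,10,11,12,13,14,15,24,25,26,27,28,29,30,31): XOR of data positions = 0⊕0⊕0⊕0⊕1⊕0⊕1⊕0⊕1⊕0⊕0⊕0⊕1⊕1⊕0 = 1
p16 (pos 16,17,18,19,20,21,22,23,24,25,26,27,28,29,30,31): XOR of data positions = 1⊕0⊕0⊕1⊕0⊕0⊕1⊕0⊕1⊕0⊕0⊕0⊕1⊕1⊕0 = 0
Codeword: 1110101100001010100100101000110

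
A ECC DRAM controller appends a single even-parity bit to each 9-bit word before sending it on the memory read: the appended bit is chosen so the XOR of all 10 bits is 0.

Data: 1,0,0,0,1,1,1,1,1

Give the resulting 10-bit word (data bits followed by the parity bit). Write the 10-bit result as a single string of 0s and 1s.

1000111110

XOR of the 9 data bits: 1⊕0⊕0⊕0⊕1⊕1⊕1⊕1⊕1 = 0
Parity bit = 0 (so all 10 bits XOR to 0).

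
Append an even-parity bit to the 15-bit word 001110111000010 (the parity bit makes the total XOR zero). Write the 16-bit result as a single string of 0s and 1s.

0011101110000101

XOR of the 15 data bits: 0⊕0⊕1⊕1⊕1⊕0⊕1⊕1⊕1⊕0⊕0⊕0⊕0⊕1⊕0 = 1
Parity bit = 1 (so all 16 bits XOR to 0).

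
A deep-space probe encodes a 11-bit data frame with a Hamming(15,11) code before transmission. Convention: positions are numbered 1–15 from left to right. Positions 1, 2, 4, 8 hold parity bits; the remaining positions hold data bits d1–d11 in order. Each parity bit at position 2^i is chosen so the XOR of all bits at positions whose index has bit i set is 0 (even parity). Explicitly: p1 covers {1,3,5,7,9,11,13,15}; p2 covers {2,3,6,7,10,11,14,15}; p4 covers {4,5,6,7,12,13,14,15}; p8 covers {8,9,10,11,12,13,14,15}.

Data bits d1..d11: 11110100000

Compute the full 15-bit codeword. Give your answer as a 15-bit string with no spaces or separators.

101111110100000

Place data at non-parity positions: p1 p2 1 p4 1 1 1 p8 0 1 0 0 0 0 0
p1 (pos 1,3,5,7,9,11,13,15): XOR of data positions = 1⊕1⊕1⊕0⊕0⊕0⊕0 = 1
p2 (pos 2,3,6,7,10,11,14,15): XOR of data positions = 1⊕1⊕1⊕1⊕0⊕0⊕0 = 0
p4 (pos 4,5,6,7,12,13,14,15): XOR of data positions = 1⊕1⊕1⊕0⊕0⊕0⊕0 = 1
p8 (pos 8,9,10,11,12,13,14,15): XOR of data positions = 0⊕1⊕0⊕0⊕0⊕0⊕0 = 1
Codeword: 101111110100000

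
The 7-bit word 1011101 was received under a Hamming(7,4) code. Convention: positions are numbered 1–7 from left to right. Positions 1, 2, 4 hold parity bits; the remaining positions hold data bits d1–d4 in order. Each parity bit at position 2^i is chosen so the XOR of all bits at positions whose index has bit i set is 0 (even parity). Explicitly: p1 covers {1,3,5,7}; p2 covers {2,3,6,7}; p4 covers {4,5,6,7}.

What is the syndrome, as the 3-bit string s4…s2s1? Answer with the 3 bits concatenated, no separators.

100

s1 (pos 1,3,5,7): 1⊕1⊕1⊕1 = 0
s2 (pos 2,3,6,7): 0⊕1⊕0⊕1 = 0
s4 (pos 4,5,6,7): 1⊕1⊕0⊕1 = 1
Syndrome s4…s1 = 100 → error at position 4.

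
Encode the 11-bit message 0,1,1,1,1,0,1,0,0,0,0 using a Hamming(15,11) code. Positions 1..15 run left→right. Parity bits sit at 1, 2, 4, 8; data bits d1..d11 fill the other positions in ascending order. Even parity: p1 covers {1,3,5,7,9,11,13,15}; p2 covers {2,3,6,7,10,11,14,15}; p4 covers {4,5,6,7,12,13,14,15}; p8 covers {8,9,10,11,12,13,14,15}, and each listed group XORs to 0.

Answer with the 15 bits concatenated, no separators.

Place data at non-parity positions: p1 p2 0 p4 1 1 1 p8 1 0 1 0 0 0 0
p1 (pos 1,3,5,7,9,11,13,15): XOR of data positions = 0⊕1⊕1⊕1⊕1⊕0⊕0 = 0
p2 (pos 2,3,6,7,10,11,14,15): XOR of data positions = 0⊕1⊕1⊕0⊕1⊕0⊕0 = 1
p4 (pos 4,5,6,7,12,13,14,15): XOR of data positions = 1⊕1⊕1⊕0⊕0⊕0⊕0 = 1
p8 (pos 8,9,10,11,12,13,14,15): XOR of data positions = 1⊕0⊕1⊕0⊕0⊕0⊕0 = 0
Codeword: 010111101010000

010111101010000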